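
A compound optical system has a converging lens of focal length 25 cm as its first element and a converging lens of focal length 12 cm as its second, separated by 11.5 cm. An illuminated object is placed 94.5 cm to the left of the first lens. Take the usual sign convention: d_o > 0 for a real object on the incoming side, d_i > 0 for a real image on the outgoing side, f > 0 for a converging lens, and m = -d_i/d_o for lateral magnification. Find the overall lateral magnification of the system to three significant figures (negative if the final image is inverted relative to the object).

First lens: d_i1 = 1/(1/25 - 1/94.5) = 33.993 cm.
m_1 = -(33.993)/94.5 = -0.3597.
Since 33.993 cm > 11.5 cm, the first image lies past the second lens and serves as a virtual object: d_o2 = L - d_i1 = -22.493 cm.
Second lens: d_i2 = 1/(1/12 - 1/(-22.493)) = 7.825 cm.
m_2 = -(7.825)/(-22.493) = 0.3479.
Total m = m_1 x m_2 = (-0.3597)(0.3479) = -0.1251.

-0.125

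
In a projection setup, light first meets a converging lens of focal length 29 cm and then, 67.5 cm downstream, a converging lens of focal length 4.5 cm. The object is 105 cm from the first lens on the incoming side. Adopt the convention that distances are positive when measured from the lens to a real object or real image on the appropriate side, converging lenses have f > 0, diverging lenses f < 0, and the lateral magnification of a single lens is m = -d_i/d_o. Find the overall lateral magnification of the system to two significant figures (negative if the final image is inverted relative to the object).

0.075

Lens 1: 1/d_i1 = 1/f_1 - 1/d_o1 = 1/29 - 1/105 = 0.02496 cm^-1, so d_i1 = 40.066 cm.
m_1 = -(40.066)/105 = -0.3816.
That image sits 27.434 cm in front of the second lens, so d_o2 = 27.434 cm.
Lens 2: 1/d_i2 = 1/f_2 - 1/d_o2 = 1/4.5 - 1/(27.434) = 0.18577 cm^-1, so d_i2 = 5.383 cm.
m_2 = -(5.383)/(27.434) = -0.1962.
Overall magnification: m = m_1 m_2 = 0.0749.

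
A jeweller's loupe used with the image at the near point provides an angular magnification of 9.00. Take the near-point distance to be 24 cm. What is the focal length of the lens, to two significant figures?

3.0 cm

For the image at the near point, M = 1 + D/f.
f = D/(M - 1) = 24/(9.0 - 1) = 3.000 cm.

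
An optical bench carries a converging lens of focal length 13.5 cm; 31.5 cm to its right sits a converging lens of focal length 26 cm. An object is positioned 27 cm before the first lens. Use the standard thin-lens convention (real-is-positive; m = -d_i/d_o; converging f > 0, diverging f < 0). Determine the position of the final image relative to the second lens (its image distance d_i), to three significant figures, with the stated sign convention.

Applying the thin-lens equation to the first lens, 1/13.5 = 1/27 + 1/d_i1, which gives d_i1 = 27.000 cm.
The intermediate image is 27.000 cm to the right of lens 1, so d_o2 = L - d_i1 = 31.5 - 27.000 = 4.500 cm.
Applying the thin-lens equation again with f_2 = 26 cm and d_o2 = 4.500 cm gives d_i2 = -5.442 cm.

-5.44 cm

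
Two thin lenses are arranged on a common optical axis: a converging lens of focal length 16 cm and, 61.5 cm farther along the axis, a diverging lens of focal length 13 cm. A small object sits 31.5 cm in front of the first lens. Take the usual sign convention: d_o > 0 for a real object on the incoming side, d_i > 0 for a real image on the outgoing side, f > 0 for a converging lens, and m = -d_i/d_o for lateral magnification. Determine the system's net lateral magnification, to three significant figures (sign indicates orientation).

Lens 1: 1/d_i1 = 1/f_1 - 1/d_o1 = 1/16 - 1/31.5 = 0.03075 cm^-1, so d_i1 = 32.516 cm.
m_1 = -(32.516)/31.5 = -1.0323.
Object distance for lens 2: d_o2 = 61.5 - 32.516 = 28.984 cm.
Lens 2: 1/d_i2 = 1/f_2 - 1/d_o2 = 1/(-13) - 1/(28.984) = -0.11143 cm^-1, so d_i2 = -8.975 cm.
m_2 = -(-8.975)/(28.984) = 0.3096.
Overall magnification: m = m_1 m_2 = -0.3196.

-0.320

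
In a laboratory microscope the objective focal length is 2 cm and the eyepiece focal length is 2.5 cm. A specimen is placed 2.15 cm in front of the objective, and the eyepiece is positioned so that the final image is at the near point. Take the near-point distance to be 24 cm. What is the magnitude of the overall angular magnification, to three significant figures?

141

Objective: 1/d_i = 1/f_obj - 1/d_o = 1/2 - 1/2.15 = 0.03488 cm^-1, so d_i = 28.667 cm.
m_obj = -d_i/d_o = -28.667/2.15 = -13.333.
Eyepiece angular magnification (image at near point): M_eye = 1 + D/f_e = 1 + 24/2.5 = 10.600.
Overall M = m_obj x M_eye = (-13.333)(10.600) = -141.33.
|M| = 141.33.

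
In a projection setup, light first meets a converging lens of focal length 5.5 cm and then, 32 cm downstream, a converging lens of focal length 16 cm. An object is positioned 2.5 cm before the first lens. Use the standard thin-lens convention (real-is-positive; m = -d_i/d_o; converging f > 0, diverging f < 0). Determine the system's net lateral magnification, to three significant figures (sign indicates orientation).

Lens 1: 1/d_i1 = 1/f_1 - 1/d_o1 = 1/5.5 - 1/2.5 = -0.21818 cm^-1, so d_i1 = -4.583 cm.
m_1 = -(-4.583)/2.5 = 1.8333.
With d_i1 < 0 the first image is virtual and lies on the object side; the object distance for lens 2 is d_o2 = 32 - (-4.583) = 36.583 cm.
Lens 2: 1/d_i2 = 1/f_2 - 1/d_o2 = 1/16 - 1/(36.583) = 0.03517 cm^-1, so d_i2 = 28.437 cm.
m_2 = -(28.437)/(36.583) = -0.7773.
Total m = m_1 x m_2 = (1.8333)(-0.7773) = -1.4251.

-1.43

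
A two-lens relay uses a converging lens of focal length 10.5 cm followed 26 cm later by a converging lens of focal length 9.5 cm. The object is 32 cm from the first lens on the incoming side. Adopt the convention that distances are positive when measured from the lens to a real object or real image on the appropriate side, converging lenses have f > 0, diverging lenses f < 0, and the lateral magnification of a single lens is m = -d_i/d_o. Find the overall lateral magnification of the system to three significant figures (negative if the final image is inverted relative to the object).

5.32

Lens 1: 1/d_i1 = 1/f_1 - 1/d_o1 = 1/10.5 - 1/32 = 0.06399 cm^-1, so d_i1 = 15.628 cm.
m_1 = -(15.628)/32 = -0.4884.
Object distance for lens 2: d_o2 = 26 - 15.628 = 10.372 cm.
Lens 2: 1/d_i2 = 1/f_2 - 1/d_o2 = 1/9.5 - 1/(10.372) = 0.00885 cm^-1, so d_i2 = 112.987 cm.
m_2 = -(112.987)/(10.372) = -10.8933.
The system's lateral magnification is m_1 m_2 = (-0.4884)(-10.8933) = 5.3200.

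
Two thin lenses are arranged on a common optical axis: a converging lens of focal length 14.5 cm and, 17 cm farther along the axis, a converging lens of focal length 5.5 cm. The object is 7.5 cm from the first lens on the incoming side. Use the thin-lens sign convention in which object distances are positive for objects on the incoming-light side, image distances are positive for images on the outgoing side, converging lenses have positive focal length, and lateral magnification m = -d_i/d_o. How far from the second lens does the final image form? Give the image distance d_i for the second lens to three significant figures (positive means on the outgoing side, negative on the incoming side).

Applying the thin-lens equation to the first lens, 1/14.5 = 1/7.5 + 1/d_i1, which gives d_i1 = -15.536 cm.
The intermediate image is virtual, 15.536 cm to the left of lens 1, so d_o2 = L - d_i1 = 17 - (-15.536) = 32.536 cm.
Applying the thin-lens equation again with f_2 = 5.5 cm and d_o2 = 32.536 cm gives d_i2 = 6.619 cm.

6.62 cm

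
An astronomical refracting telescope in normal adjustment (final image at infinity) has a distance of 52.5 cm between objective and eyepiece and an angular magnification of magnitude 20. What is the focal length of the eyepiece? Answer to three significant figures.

In normal adjustment the tube length equals f_obj + f_eye and |M| = f_obj/f_eye.
So f_obj = 20 f_eye and 20 f_eye + f_eye = 52.5 cm, giving f_eye = 52.5/21 = 2.500 cm and f_obj = 50.000 cm.

2.50 cm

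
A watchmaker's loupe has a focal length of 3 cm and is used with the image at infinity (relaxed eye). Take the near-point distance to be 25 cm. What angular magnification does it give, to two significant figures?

8.3

M = D/f = 25/3 = 8.333.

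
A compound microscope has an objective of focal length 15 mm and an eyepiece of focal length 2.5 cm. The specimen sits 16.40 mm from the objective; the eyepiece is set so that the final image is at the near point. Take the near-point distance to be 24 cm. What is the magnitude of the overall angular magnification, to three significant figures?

114

Convert to cm: f_obj = 15 mm = 1.5 cm; d_o = 16.40 mm = 1.64 cm.
Objective: 1/d_i = 1/f_obj - 1/d_o = 1/1.5 - 1/1.64 = 0.05691 cm^-1, so d_i = 17.571 cm.
m_obj = -d_i/d_o = -17.571/1.64 = -10.714.
Eyepiece angular magnification (image at near point): M_eye = 1 + D/f_e = 1 + 24/2.5 = 10.600.
Overall M = m_obj x M_eye = (-10.714)(10.600) = -113.57.
|M| = 113.57.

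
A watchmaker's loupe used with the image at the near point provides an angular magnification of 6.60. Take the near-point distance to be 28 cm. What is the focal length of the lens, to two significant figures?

For the image at the near point, M = 1 + D/f.
f = D/(M - 1) = 28/(6.6 - 1) = 5.000 cm.

5.0 cm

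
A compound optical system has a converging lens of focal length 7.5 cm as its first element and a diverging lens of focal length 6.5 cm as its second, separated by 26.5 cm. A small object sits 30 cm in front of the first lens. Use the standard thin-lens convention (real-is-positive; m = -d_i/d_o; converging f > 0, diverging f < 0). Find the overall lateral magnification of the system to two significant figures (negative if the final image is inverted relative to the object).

-0.094

First lens: d_i1 = 1/(1/7.5 - 1/30) = 10.000 cm.
m_1 = -(10.000)/30 = -0.3333.
The intermediate image is 10.000 cm to the right of lens 1, so d_o2 = L - d_i1 = 26.5 - 10.000 = 16.500 cm.
Second lens: d_i2 = 1/(1/(-6.5) - 1/(16.500)) = -4.663 cm.
m_2 = -(-4.663)/(16.500) = 0.2826.
Total m = m_1 x m_2 = (-0.3333)(0.2826) = -0.0942.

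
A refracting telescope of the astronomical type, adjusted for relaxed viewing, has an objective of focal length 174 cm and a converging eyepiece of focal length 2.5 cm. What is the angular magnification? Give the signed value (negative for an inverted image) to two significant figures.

-70

M = -f_obj/f_eye = -174/(2.5) = -69.600.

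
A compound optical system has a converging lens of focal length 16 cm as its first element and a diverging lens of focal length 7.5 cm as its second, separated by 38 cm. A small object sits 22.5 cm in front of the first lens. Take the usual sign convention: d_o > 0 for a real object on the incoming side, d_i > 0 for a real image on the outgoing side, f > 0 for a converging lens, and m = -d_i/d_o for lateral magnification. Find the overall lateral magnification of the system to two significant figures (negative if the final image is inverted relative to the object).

1.9

Applying the thin-lens equation to the first lens, 1/16 = 1/22.5 + 1/d_i1, which gives d_i1 = 55.385 cm.
Its lateral magnification is m_1 = -d_i1/d_o1 = -(55.385)/22.5 = -2.4615.
This image would form 55.385 cm past lens 1, i.e. 17.385 cm beyond lens 2, so it is a virtual object for lens 2: d_o2 = 38 - 55.385 = -17.385 cm.
Applying the thin-lens equation again with f_2 = -7.5 cm and d_o2 = -17.385 cm gives d_i2 = -13.191 cm.
m_2 = -(-13.191)/(-17.385) = -0.7588.
The system's lateral magnification is m_1 m_2 = (-2.4615)(-0.7588) = 1.8677.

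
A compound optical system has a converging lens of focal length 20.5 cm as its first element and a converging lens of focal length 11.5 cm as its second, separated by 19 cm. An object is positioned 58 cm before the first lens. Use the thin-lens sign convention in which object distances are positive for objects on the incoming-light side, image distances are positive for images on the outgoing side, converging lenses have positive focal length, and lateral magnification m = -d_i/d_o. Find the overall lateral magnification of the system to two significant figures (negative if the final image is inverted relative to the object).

First lens: d_i1 = 1/(1/20.5 - 1/58) = 31.707 cm.
m_1 = -(31.707)/58 = -0.5467.
This image would form 31.707 cm past lens 1, i.e. 12.707 cm beyond lens 2, so it is a virtual object for lens 2: d_o2 = 19 - 31.707 = -12.707 cm.
Second lens: d_i2 = 1/(1/11.5 - 1/(-12.707)) = 6.037 cm.
m_2 = -(6.037)/(-12.707) = 0.4751.
Total m = m_1 x m_2 = (-0.5467)(0.4751) = -0.2597.

-0.26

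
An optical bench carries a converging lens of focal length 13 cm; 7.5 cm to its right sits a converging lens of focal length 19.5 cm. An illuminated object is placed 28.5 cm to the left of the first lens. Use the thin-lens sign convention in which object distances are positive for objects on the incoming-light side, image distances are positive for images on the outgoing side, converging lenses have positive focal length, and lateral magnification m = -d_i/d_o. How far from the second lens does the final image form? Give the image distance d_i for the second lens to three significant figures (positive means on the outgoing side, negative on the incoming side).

8.91 cm

First lens: d_i1 = 1/(1/13 - 1/28.5) = 23.903 cm.
Since 23.903 cm > 7.5 cm, the first image lies past the second lens and serves as a virtual object: d_o2 = L - d_i1 = -16.403 cm.
Second lens: d_i2 = 1/(1/19.5 - 1/(-16.403)) = 8.909 cm.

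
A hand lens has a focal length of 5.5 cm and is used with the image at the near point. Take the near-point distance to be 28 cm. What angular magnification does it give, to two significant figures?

6.1

M = 1 + D/f = 1 + 28/5.5 = 6.091.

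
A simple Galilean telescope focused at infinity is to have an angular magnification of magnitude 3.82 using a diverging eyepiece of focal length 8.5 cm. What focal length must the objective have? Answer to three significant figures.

|M| = f_obj/|f_eye|, so f_obj = |M| x |f_eye| = 3.82 x 8.5 = 32.470 cm.

32.5 cm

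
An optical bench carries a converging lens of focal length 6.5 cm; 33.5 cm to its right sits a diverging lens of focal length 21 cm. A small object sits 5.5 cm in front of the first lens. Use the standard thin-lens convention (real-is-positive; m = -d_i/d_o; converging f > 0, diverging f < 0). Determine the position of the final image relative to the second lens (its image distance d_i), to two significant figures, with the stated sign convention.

Lens 1: 1/d_i1 = 1/f_1 - 1/d_o1 = 1/6.5 - 1/5.5 = -0.02797 cm^-1, so d_i1 = -35.750 cm.
The intermediate image is virtual, 35.750 cm to the left of lens 1, so d_o2 = L - d_i1 = 33.5 - (-35.750) = 69.250 cm.
Lens 2: 1/d_i2 = 1/f_2 - 1/d_o2 = 1/(-21) - 1/(69.250) = -0.06206 cm^-1, so d_i2 = -16.114 cm.

-16 cm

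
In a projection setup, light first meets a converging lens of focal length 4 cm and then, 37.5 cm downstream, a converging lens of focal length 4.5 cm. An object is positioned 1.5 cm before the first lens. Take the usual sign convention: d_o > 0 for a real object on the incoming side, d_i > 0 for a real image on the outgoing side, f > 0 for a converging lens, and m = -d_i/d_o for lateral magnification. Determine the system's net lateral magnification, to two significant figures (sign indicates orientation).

-0.20

First lens: d_i1 = 1/(1/4 - 1/1.5) = -2.400 cm.
m_1 = -(-2.400)/1.5 = 1.6000.
With d_i1 < 0 the first image is virtual and lies on the object side; the object distance for lens 2 is d_o2 = 37.5 - (-2.400) = 39.900 cm.
Second lens: d_i2 = 1/(1/4.5 - 1/(39.900)) = 5.072 cm.
m_2 = -(5.072)/(39.900) = -0.1271.
Total m = m_1 x m_2 = (1.6000)(-0.1271) = -0.2034.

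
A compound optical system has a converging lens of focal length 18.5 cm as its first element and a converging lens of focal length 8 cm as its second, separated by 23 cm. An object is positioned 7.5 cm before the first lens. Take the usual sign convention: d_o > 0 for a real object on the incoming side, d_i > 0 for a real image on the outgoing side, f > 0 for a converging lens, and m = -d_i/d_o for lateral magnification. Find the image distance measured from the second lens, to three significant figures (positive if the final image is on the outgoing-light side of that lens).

10.3 cm

Applying the thin-lens equation to the first lens, 1/18.5 = 1/7.5 + 1/d_i1, which gives d_i1 = -12.614 cm.
The intermediate image is virtual, 12.614 cm to the left of lens 1, so d_o2 = L - d_i1 = 23 - (-12.614) = 35.614 cm.
Applying the thin-lens equation again with f_2 = 8 cm and d_o2 = 35.614 cm gives d_i2 = 10.318 cm.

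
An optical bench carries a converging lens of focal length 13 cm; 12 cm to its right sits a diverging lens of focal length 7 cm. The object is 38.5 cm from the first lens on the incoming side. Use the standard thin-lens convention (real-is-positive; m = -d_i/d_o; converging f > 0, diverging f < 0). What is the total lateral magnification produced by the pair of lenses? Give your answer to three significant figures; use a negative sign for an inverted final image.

Applying the thin-lens equation to the first lens, 1/13 = 1/38.5 + 1/d_i1, which gives d_i1 = 19.627 cm.
Its lateral magnification is m_1 = -d_i1/d_o1 = -(19.627)/38.5 = -0.5098.
Since 19.627 cm > 12 cm, the first image lies past the second lens and serves as a virtual object: d_o2 = L - d_i1 = -7.627 cm.
Applying the thin-lens equation again with f_2 = -7 cm and d_o2 = -7.627 cm gives d_i2 = -85.094 cm.
m_2 = -(-85.094)/(-7.627) = -11.1563.
The system's lateral magnification is m_1 m_2 = (-0.5098)(-11.1563) = 5.6875.

5.69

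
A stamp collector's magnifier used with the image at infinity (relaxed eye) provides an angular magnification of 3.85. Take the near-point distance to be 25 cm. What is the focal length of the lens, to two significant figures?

6.5 cm

For the image at infinity, M = D/f.
f = D/M = 25/3.85 = 6.494 cm.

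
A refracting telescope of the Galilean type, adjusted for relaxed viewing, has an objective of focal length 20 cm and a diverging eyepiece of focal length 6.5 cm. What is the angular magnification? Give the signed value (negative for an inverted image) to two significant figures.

3.1

M = -f_obj/f_eye = -20/(-6.5) = 3.077.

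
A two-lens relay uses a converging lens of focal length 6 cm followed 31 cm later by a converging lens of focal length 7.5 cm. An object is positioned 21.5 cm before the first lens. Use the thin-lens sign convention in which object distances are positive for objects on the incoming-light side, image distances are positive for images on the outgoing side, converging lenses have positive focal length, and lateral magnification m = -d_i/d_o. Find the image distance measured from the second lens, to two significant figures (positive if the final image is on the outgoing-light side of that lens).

11 cm

Applying the thin-lens equation to the first lens, 1/6 = 1/21.5 + 1/d_i1, which gives d_i1 = 8.323 cm.
Object distance for lens 2: d_o2 = 31 - 8.323 = 22.677 cm.
Applying the thin-lens equation again with f_2 = 7.5 cm and d_o2 = 22.677 cm gives d_i2 = 11.206 cm.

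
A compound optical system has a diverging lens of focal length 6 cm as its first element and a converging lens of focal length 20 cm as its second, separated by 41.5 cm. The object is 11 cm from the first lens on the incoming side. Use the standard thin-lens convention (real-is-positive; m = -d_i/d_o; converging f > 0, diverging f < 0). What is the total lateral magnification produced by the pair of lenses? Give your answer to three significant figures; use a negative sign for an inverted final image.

Applying the thin-lens equation to the first lens, 1/(-6) = 1/11 + 1/d_i1, which gives d_i1 = -3.882 cm.
Its lateral magnification is m_1 = -d_i1/d_o1 = -(-3.882)/11 = 0.3529.
With d_i1 < 0 the first image is virtual and lies on the object side; the object distance for lens 2 is d_o2 = 41.5 - (-3.882) = 45.382 cm.
Applying the thin-lens equation again with f_2 = 20 cm and d_o2 = 45.382 cm gives d_i2 = 35.759 cm.
m_2 = -(35.759)/(45.382) = -0.7879.
Total m = m_1 x m_2 = (0.3529)(-0.7879) = -0.2781.

-0.278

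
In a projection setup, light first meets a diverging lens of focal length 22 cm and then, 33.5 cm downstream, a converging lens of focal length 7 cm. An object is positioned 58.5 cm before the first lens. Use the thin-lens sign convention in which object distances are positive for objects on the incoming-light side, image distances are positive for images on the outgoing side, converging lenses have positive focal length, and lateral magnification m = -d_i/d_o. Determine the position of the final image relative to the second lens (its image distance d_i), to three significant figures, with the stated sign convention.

8.15 cm

Lens 1: 1/d_i1 = 1/f_1 - 1/d_o1 = 1/(-22) - 1/58.5 = -0.06255 cm^-1, so d_i1 = -15.988 cm.
With d_i1 < 0 the first image is virtual and lies on the object side; the object distance for lens 2 is d_o2 = 33.5 - (-15.988) = 49.488 cm.
Lens 2: 1/d_i2 = 1/f_2 - 1/d_o2 = 1/7 - 1/(49.488) = 0.12265 cm^-1, so d_i2 = 8.153 cm.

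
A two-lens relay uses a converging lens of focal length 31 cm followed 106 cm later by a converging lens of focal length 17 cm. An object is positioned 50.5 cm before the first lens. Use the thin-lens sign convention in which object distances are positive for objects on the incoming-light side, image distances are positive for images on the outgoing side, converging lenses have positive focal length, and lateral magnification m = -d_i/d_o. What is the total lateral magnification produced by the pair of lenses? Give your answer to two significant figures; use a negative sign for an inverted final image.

3.1

Applying the thin-lens equation to the first lens, 1/31 = 1/50.5 + 1/d_i1, which gives d_i1 = 80.282 cm.
Its lateral magnification is m_1 = -d_i1/d_o1 = -(80.282)/50.5 = -1.5897.
The intermediate image is 80.282 cm to the right of lens 1, so d_o2 = L - d_i1 = 106 - 80.282 = 25.718 cm.
Applying the thin-lens equation again with f_2 = 17 cm and d_o2 = 25.718 cm gives d_i2 = 50.150 cm.
m_2 = -(50.150)/(25.718) = -1.9500.
Overall magnification: m = m_1 m_2 = 3.1000.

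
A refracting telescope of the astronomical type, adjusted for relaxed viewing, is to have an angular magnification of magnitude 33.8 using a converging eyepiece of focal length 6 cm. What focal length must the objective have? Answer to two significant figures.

|M| = f_obj/|f_eye|, so f_obj = |M| x |f_eye| = 33.8 x 6 = 202.800 cm.

200 cm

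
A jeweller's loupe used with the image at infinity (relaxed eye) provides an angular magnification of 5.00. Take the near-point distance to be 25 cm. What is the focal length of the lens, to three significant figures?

For the image at infinity, M = D/f.
f = D/M = 25/5.0 = 5.000 cm.

5.00 cm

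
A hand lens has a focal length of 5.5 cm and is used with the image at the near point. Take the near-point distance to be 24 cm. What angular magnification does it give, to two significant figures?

M = 1 + D/f = 1 + 24/5.5 = 5.364.

5.4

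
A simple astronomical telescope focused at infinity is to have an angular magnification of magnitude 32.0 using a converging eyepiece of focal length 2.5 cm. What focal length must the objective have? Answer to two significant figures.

80 cm

|M| = f_obj/|f_eye|, so f_obj = |M| x |f_eye| = 32.0 x 2.5 = 80.000 cm.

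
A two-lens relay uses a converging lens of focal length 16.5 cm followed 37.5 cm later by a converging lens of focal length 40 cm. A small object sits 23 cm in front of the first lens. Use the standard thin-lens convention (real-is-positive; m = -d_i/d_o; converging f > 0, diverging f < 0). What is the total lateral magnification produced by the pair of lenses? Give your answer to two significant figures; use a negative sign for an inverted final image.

Lens 1: 1/d_i1 = 1/f_1 - 1/d_o1 = 1/16.5 - 1/23 = 0.01713 cm^-1, so d_i1 = 58.385 cm.
m_1 = -(58.385)/23 = -2.5385.
This image would form 58.385 cm past lens 1, i.e. 20.885 cm beyond lens 2, so it is a virtual object for lens 2: d_o2 = 37.5 - 58.385 = -20.885 cm.
Lens 2: 1/d_i2 = 1/f_2 - 1/d_o2 = 1/40 - 1/(-20.885) = 0.07288 cm^-1, so d_i2 = 13.721 cm.
m_2 = -(13.721)/(-20.885) = 0.6570.
Total m = m_1 x m_2 = (-2.5385)(0.6570) = -1.6677.

-1.7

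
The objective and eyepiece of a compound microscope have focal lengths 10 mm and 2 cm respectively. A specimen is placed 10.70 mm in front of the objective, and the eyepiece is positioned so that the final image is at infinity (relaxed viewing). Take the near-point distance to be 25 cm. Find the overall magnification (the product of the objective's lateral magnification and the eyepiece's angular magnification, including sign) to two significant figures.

Convert to cm: f_obj = 10 mm = 1 cm; d_o = 10.70 mm = 1.07 cm.
Objective: 1/d_i = 1/f_obj - 1/d_o = 1/1 - 1/1.07 = 0.06542 cm^-1, so d_i = 15.286 cm.
m_obj = -d_i/d_o = -15.286/1.07 = -14.286.
Eyepiece angular magnification (image at infinity): M_eye = D/f_e = 25/2 = 12.500.
Overall M = m_obj x M_eye = (-14.286)(12.500) = -178.57.

-180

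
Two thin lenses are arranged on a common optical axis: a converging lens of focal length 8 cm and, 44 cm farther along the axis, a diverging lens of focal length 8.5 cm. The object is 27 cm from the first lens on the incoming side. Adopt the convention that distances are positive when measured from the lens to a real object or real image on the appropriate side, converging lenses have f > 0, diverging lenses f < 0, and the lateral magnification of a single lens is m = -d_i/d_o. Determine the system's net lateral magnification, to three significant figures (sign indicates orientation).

Applying the thin-lens equation to the first lens, 1/8 = 1/27 + 1/d_i1, which gives d_i1 = 11.368 cm.
Its lateral magnification is m_1 = -d_i1/d_o1 = -(11.368)/27 = -0.4211.
The intermediate image is 11.368 cm to the right of lens 1, so d_o2 = L - d_i1 = 44 - 11.368 = 32.632 cm.
Applying the thin-lens equation again with f_2 = -8.5 cm and d_o2 = 32.632 cm gives d_i2 = -6.743 cm.
m_2 = -(-6.743)/(32.632) = 0.2067.
The system's lateral magnification is m_1 m_2 = (-0.4211)(0.2067) = -0.0870.

-0.0870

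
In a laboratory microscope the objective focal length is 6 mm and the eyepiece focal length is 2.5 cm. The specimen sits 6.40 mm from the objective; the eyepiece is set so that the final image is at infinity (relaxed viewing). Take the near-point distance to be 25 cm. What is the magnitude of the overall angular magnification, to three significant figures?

150

Convert to cm: f_obj = 6 mm = 0.6 cm; d_o = 6.40 mm = 0.64 cm.
Objective: 1/d_i = 1/f_obj - 1/d_o = 1/0.6 - 1/0.64 = 0.10417 cm^-1, so d_i = 9.600 cm.
m_obj = -d_i/d_o = -9.600/0.64 = -15.000.
Eyepiece angular magnification (image at infinity): M_eye = D/f_e = 25/2.5 = 10.000.
Overall M = m_obj x M_eye = (-15.000)(10.000) = -150.00.
|M| = 150.00.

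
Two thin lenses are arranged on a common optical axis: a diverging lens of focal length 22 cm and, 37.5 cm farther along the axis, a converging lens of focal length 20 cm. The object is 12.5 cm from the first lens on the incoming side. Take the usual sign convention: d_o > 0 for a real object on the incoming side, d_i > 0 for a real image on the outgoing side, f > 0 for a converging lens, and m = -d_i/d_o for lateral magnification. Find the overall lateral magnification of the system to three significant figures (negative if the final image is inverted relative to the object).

Lens 1: 1/d_i1 = 1/f_1 - 1/d_o1 = 1/(-22) - 1/12.5 = -0.12545 cm^-1, so d_i1 = -7.971 cm.
m_1 = -(-7.971)/12.5 = 0.6377.
With d_i1 < 0 the first image is virtual and lies on the object side; the object distance for lens 2 is d_o2 = 37.5 - (-7.971) = 45.471 cm.
Lens 2: 1/d_i2 = 1/f_2 - 1/d_o2 = 1/20 - 1/(45.471) = 0.02801 cm^-1, so d_i2 = 35.704 cm.
m_2 = -(35.704)/(45.471) = -0.7852.
Overall magnification: m = m_1 m_2 = -0.5007.

-0.501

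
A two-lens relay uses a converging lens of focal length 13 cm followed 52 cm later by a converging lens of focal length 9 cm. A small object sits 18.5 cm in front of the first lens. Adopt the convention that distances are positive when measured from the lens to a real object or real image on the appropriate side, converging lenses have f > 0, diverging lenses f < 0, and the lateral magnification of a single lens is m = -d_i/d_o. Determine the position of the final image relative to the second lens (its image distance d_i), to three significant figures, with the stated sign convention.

-102 cm

First lens: d_i1 = 1/(1/13 - 1/18.5) = 43.727 cm.
Object distance for lens 2: d_o2 = 52 - 43.727 = 8.273 cm.
Second lens: d_i2 = 1/(1/9 - 1/(8.273)) = -102.375 cm.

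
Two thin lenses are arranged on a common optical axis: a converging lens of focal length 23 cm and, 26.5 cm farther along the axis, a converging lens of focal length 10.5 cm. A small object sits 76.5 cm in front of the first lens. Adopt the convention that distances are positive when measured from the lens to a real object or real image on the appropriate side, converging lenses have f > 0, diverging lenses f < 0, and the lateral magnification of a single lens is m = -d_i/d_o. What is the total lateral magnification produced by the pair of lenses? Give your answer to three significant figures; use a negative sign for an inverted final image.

-0.267

First lens: d_i1 = 1/(1/23 - 1/76.5) = 32.888 cm.
m_1 = -(32.888)/76.5 = -0.4299.
This image would form 32.888 cm past lens 1, i.e. 6.388 cm beyond lens 2, so it is a virtual object for lens 2: d_o2 = 26.5 - 32.888 = -6.388 cm.
Second lens: d_i2 = 1/(1/10.5 - 1/(-6.388)) = 3.972 cm.
m_2 = -(3.972)/(-6.388) = 0.6217.
Total m = m_1 x m_2 = (-0.4299)(0.6217) = -0.2673.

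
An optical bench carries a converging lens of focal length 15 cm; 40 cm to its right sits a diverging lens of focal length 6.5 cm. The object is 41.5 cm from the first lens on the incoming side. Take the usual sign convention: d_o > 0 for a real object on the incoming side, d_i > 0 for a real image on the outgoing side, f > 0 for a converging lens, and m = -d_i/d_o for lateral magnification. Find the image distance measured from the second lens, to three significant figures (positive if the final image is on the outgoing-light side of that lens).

Applying the thin-lens equation to the first lens, 1/15 = 1/41.5 + 1/d_i1, which gives d_i1 = 23.491 cm.
That image sits 16.509 cm in front of the second lens, so d_o2 = 16.509 cm.
Applying the thin-lens equation again with f_2 = -6.5 cm and d_o2 = 16.509 cm gives d_i2 = -4.664 cm.

-4.66 cm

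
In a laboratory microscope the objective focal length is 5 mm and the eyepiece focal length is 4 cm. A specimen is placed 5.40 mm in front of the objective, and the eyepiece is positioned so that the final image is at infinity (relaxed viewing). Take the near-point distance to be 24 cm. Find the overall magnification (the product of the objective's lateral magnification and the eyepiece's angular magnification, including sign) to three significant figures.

-75.0

Convert to cm: f_obj = 5 mm = 0.5 cm; d_o = 5.40 mm = 0.54 cm.
Objective: 1/d_i = 1/f_obj - 1/d_o = 1/0.5 - 1/0.54 = 0.14815 cm^-1, so d_i = 6.750 cm.
m_obj = -d_i/d_o = -6.750/0.54 = -12.500.
Eyepiece angular magnification (image at infinity): M_eye = D/f_e = 24/4 = 6.000.
Overall M = m_obj x M_eye = (-12.500)(6.000) = -75.00.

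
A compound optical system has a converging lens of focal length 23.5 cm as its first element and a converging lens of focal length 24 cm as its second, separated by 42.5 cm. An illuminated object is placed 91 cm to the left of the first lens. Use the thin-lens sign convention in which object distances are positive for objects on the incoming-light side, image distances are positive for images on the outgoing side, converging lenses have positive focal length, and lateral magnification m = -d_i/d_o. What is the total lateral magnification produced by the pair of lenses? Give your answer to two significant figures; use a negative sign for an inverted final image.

-0.63

Applying the thin-lens equation to the first lens, 1/23.5 = 1/91 + 1/d_i1, which gives d_i1 = 31.681 cm.
Its lateral magnification is m_1 = -d_i1/d_o1 = -(31.681)/91 = -0.3481.
That image sits 10.819 cm in front of the second lens, so d_o2 = 10.819 cm.
Applying the thin-lens equation again with f_2 = 24 cm and d_o2 = 10.819 cm gives d_i2 = -19.698 cm.
m_2 = -(-19.698)/(10.819) = 1.8207.
Total m = m_1 x m_2 = (-0.3481)(1.8207) = -0.6339.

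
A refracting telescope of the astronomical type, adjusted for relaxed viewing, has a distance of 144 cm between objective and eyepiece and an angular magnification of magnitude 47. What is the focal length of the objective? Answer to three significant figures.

141 cm

In normal adjustment the tube length equals f_obj + f_eye and |M| = f_obj/f_eye.
So f_obj = 47 f_eye and 47 f_eye + f_eye = 144 cm, giving f_eye = 144/48 = 3.000 cm and f_obj = 141.000 cm.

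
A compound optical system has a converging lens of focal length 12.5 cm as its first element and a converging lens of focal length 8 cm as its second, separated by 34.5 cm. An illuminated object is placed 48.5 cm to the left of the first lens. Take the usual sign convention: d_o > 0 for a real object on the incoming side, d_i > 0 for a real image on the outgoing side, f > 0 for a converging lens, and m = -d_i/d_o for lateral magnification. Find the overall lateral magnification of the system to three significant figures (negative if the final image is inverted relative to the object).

0.288

Lens 1: 1/d_i1 = 1/f_1 - 1/d_o1 = 1/12.5 - 1/48.5 = 0.05938 cm^-1, so d_i1 = 16.840 cm.
m_1 = -(16.840)/48.5 = -0.3472.
Object distance for lens 2: d_o2 = 34.5 - 16.840 = 17.660 cm.
Lens 2: 1/d_i2 = 1/f_2 - 1/d_o2 = 1/8 - 1/(17.660) = 0.06837 cm^-1, so d_i2 = 14.625 cm.
m_2 = -(14.625)/(17.660) = -0.8282.
Overall magnification: m = m_1 m_2 = 0.2876.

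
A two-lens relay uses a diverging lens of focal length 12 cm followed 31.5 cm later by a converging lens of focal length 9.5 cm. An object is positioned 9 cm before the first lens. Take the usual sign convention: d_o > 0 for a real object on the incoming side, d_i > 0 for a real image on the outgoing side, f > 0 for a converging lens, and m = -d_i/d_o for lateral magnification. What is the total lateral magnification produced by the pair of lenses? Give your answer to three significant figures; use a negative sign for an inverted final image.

First lens: d_i1 = 1/(1/(-12) - 1/9) = -5.143 cm.
m_1 = -(-5.143)/9 = 0.5714.
With d_i1 < 0 the first image is virtual and lies on the object side; the object distance for lens 2 is d_o2 = 31.5 - (-5.143) = 36.643 cm.
Second lens: d_i2 = 1/(1/9.5 - 1/(36.643)) = 12.825 cm.
m_2 = -(12.825)/(36.643) = -0.3500.
Total m = m_1 x m_2 = (0.5714)(-0.3500) = -0.2000.

-0.200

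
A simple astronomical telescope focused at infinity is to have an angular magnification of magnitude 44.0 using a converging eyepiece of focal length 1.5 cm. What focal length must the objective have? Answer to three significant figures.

|M| = f_obj/|f_eye|, so f_obj = |M| x |f_eye| = 44.0 x 1.5 = 66.000 cm.

66.0 cm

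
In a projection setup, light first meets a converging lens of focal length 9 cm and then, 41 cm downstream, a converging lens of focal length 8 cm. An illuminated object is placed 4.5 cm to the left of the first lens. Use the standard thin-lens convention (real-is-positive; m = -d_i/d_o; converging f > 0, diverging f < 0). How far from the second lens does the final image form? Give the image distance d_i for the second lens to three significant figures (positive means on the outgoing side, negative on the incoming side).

First lens: d_i1 = 1/(1/9 - 1/4.5) = -9.000 cm.
The intermediate image is virtual, 9.000 cm to the left of lens 1, so d_o2 = L - d_i1 = 41 - (-9.000) = 50.000 cm.
Second lens: d_i2 = 1/(1/8 - 1/(50.000)) = 9.524 cm.

9.52 cm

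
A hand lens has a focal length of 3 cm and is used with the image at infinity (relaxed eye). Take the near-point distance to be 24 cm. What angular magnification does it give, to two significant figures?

M = D/f = 24/3 = 8.000.

8.0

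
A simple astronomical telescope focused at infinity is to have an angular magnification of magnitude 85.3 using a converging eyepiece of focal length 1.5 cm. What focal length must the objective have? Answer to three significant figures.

|M| = f_obj/|f_eye|, so f_obj = |M| x |f_eye| = 85.3 x 1.5 = 127.950 cm.

128 cm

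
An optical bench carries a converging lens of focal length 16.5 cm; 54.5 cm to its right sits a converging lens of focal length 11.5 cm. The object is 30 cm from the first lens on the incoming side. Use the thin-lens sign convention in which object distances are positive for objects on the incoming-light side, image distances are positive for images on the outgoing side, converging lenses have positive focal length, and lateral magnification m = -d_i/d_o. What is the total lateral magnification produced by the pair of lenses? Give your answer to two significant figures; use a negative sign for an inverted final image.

Applying the thin-lens equation to the first lens, 1/16.5 = 1/30 + 1/d_i1, which gives d_i1 = 36.667 cm.
Its lateral magnification is m_1 = -d_i1/d_o1 = -(36.667)/30 = -1.2222.
That image sits 17.833 cm in front of the second lens, so d_o2 = 17.833 cm.
Applying the thin-lens equation again with f_2 = 11.5 cm and d_o2 = 17.833 cm gives d_i2 = 32.382 cm.
m_2 = -(32.382)/(17.833) = -1.8158.
The system's lateral magnification is m_1 m_2 = (-1.2222)(-1.8158) = 2.2193.

2.2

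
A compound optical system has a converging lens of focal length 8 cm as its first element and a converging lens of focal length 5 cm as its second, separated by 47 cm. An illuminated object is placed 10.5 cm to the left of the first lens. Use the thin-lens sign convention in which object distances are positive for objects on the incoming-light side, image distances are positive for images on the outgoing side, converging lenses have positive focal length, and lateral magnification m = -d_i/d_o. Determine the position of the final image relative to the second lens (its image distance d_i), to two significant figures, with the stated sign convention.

8.0 cm

First lens: d_i1 = 1/(1/8 - 1/10.5) = 33.600 cm.
Object distance for lens 2: d_o2 = 47 - 33.600 = 13.400 cm.
Second lens: d_i2 = 1/(1/5 - 1/(13.400)) = 7.976 cm.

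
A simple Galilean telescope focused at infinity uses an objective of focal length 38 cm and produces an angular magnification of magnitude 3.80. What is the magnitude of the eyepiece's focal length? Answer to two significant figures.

10 cm

|M| = f_obj/|f_eye|, so |f_eye| = f_obj/|M| = 38/3.8 = 10.000 cm.
(The eyepiece is diverging, so its signed focal length is -10.000 cm.)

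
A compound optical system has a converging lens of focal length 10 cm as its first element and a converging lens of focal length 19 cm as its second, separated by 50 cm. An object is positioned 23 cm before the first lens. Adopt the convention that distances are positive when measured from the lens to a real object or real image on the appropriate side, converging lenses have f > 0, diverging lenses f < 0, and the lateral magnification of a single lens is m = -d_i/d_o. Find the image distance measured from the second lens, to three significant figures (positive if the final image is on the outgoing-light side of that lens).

46.1 cm

Lens 1: 1/d_i1 = 1/f_1 - 1/d_o1 = 1/10 - 1/23 = 0.05652 cm^-1, so d_i1 = 17.692 cm.
That image sits 32.308 cm in front of the second lens, so d_o2 = 32.308 cm.
Lens 2: 1/d_i2 = 1/f_2 - 1/d_o2 = 1/19 - 1/(32.308) = 0.02168 cm^-1, so d_i2 = 46.127 cm.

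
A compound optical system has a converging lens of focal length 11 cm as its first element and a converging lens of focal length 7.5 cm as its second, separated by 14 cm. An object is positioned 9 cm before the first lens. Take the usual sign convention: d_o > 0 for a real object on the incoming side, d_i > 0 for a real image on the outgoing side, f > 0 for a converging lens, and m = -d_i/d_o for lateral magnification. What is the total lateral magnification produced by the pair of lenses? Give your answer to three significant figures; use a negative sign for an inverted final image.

-0.737

First lens: d_i1 = 1/(1/11 - 1/9) = -49.500 cm.
m_1 = -(-49.500)/9 = 5.5000.
The intermediate image is virtual, 49.500 cm to the left of lens 1, so d_o2 = L - d_i1 = 14 - (-49.500) = 63.500 cm.
Second lens: d_i2 = 1/(1/7.5 - 1/(63.500)) = 8.504 cm.
m_2 = -(8.504)/(63.500) = -0.1339.
Total m = m_1 x m_2 = (5.5000)(-0.1339) = -0.7366.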